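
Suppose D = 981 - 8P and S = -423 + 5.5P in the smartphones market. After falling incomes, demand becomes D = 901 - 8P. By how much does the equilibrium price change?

Original equilibrium: P* = 104, Q* = 149.
New equilibrium: 901 - 8P = -423 + 5.5P, so 1324 = 13.5P and P' = 2648/27; Q' = 901 − 8(2648/27) = 3143/27.
Change in price: 2648/27 − 104 = -160/27.

ΔP = -160/27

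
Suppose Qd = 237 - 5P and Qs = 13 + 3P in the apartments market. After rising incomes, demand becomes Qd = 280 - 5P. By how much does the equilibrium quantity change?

Original equilibrium: P* = 28, Q* = 97.
New equilibrium: 280 - 5P = 13 + 3P, so 267 = 8P and P' = 33.375; Q' = 280 − 5(33.375) = 113.125.
Change in quantity: 113.125 − 97 = 16.125.

ΔQ = 16.125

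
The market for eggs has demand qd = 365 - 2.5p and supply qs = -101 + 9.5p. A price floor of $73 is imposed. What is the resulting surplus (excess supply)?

Equilibrium price would be p* = 233/6, so the floor at 73 binds.
At p = 73: qd = 182.5, qs = 592.5.
Surplus = 592.5 − 182.5 = 410.

Surplus = 410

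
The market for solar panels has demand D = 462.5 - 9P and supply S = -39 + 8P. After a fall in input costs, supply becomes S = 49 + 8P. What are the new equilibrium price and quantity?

Original equilibrium: P* = 29.5, Q* = 197.
New equilibrium: 462.5 - 9P = 49 + 8P, so 413.5 = 17P and P' = 827/34; Q' = 462.5 − 9(827/34) = 4141/17.

P' = 827/34, Q' = 4141/17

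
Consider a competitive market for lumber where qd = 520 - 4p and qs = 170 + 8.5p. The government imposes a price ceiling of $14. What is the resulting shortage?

Equilibrium price would be p* = 28, so the ceiling at 14 binds.
At p = 14: qd = 520 − 4(14) = 464, qs = 170 + 8.5(14) = 289.
Shortage = 464 − 289 = 175.

Shortage = 175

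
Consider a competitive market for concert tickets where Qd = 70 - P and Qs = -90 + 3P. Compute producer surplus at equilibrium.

Equilibrium: 70 - P = -90 + 3P gives P* = 40, Q* = 30.
Supply starts at P = 30 (where Qs = 0).
PS = ½(40 − 30)(30) = 150.

Producer surplus = 150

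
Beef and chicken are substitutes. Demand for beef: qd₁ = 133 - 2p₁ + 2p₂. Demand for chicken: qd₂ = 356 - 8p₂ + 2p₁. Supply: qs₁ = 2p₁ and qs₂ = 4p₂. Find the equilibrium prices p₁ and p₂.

p₁ = 577/11, p₂ = 845/22

Market 1: 133 - 2p₁ + 2p₂ = 2p₁ → 4p₁ - 2p₂ = 133.
Market 2: 12p₂ - 2p₁ = 356.
Eliminating p₂: 12×(1) + 2×(2) gives 44p₁ = 2308, so p₁ = 577/11.
Back-substitute into (2): p₂ = (356 + 2×577/11) / 12 = 845/22.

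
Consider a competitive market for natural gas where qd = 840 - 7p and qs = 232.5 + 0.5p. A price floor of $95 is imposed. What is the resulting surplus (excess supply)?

Equilibrium price would be p* = 81, so the floor at 95 binds.
At p = 95: qd = 175, qs = 280.
Surplus = 280 − 175 = 105.

Surplus = 105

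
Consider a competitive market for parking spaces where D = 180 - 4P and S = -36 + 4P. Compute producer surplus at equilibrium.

Equilibrium: 180 - 4P = -36 + 4P gives P* = 27, Q* = 72.
Supply starts at P = 9 (where S = 0).
PS = ½(27 − 9)(72) = 648.

Producer surplus = 648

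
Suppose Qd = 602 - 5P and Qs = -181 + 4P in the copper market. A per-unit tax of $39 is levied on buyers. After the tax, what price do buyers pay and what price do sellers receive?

Pre-tax equilibrium: P* = 87, Q* = 167.
Tax on buyers shifts demand to Qd = 602 − 5(P + 39) = 407 - 5P.
407 - 5P = -181 + 4P gives seller price Ps = 196/3; buyers pay Pb = 196/3 + 39 = 313/3.
New quantity: Q = 602 − 5(313/3) = 241/3.

Buyers pay 313/3, sellers receive 196/3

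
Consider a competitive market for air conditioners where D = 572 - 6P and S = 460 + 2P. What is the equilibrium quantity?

Set D = S: 572 - 6P = 460 + 2P.
112 = 8P, so P* = 14.
Q* = 572 − 6(14) = 488.

Q* = 488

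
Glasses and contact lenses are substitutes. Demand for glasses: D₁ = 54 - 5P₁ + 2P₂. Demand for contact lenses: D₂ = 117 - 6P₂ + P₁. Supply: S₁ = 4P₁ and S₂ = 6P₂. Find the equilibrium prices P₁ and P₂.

Market 1: 54 - 5P₁ + 2P₂ = 4P₁ → 9P₁ - 2P₂ = 54.
Market 2: 12P₂ - P₁ = 117.
Eliminating P₂: 12×(1) + 2×(2) gives 106P₁ = 882, so P₁ = 441/53.
Back-substitute into (2): P₂ = (117 + 1×441/53) / 12 = 1107/106.

P₁ = 441/53, P₂ = 1107/106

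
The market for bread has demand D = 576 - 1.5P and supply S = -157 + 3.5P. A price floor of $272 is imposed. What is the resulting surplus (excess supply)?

Surplus = 627

Equilibrium price would be P* = 146.6, so the floor at 272 binds.
At P = 272: D = 168, S = 795.
Surplus = 795 − 168 = 627.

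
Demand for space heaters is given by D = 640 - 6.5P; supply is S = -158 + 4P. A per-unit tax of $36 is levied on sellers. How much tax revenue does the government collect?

Tax revenue = 14328/7

Pre-tax equilibrium: P* = 76, Q* = 146.
Tax on sellers shifts supply to S = -158 + 4(P − 36) = -302 + 4P.
640 - 6.5P = -302 + 4P gives buyer price Pb = 628/7; sellers receive Ps = 628/7 − 36 = 376/7.
New quantity: Q = 640 − 6.5(628/7) = 398/7.
Revenue = 36 × 398/7 = 14328/7.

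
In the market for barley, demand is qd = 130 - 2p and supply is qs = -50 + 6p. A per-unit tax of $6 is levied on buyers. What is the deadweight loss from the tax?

Pre-tax equilibrium: p* = 22.5, q* = 85.
Tax on buyers shifts demand to qd = 130 − 2(p + 6) = 118 - 2p.
118 - 2p = -50 + 6p gives seller price ps = 21; buyers pay pb = 21 + 6 = 27.
New quantity: q = 130 − 2(27) = 76.
DWL = ½ × 6 × (85 − 76) = 27.

Deadweight loss = 27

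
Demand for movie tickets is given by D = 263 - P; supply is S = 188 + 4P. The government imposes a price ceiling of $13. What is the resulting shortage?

Shortage = 10

Equilibrium price would be P* = 15, so the ceiling at 13 binds.
At P = 13: D = 263 − 1(13) = 250, S = 188 + 4(13) = 240.
Shortage = 250 − 240 = 10.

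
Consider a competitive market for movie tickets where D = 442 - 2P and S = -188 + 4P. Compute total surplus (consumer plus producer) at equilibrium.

Equilibrium: 442 - 2P = -188 + 4P gives P* = 105, Q* = 232.
Demand choke price: P = 221; supply starts at P = 47.
CS = ½(221 − 105)(232) = 13456; PS = ½(105 − 47)(232) = 6728.

Total surplus = 20184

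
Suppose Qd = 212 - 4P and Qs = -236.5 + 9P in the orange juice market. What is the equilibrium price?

Set Qd = Qs: 212 - 4P = -236.5 + 9P.
448.5 = 13P, so P* = 34.5.
Q* = 212 − 4(34.5) = 74.

P* = 34.5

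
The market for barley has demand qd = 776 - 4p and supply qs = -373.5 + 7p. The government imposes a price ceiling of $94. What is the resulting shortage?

Equilibrium price would be p* = 104.5, so the ceiling at 94 binds.
At p = 94: qd = 776 − 4(94) = 400, qs = -373.5 + 7(94) = 284.5.
Shortage = 400 − 284.5 = 115.5.

Shortage = 115.5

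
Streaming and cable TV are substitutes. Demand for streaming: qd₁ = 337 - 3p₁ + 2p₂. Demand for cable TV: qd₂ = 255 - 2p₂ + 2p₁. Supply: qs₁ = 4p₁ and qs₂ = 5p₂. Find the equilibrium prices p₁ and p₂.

p₁ = 2869/45, p₂ = 2459/45

Market 1: 337 - 3p₁ + 2p₂ = 4p₁ → 7p₁ - 2p₂ = 337.
Market 2: 7p₂ - 2p₁ = 255.
Eliminating p₂: 7×(1) + 2×(2) gives 45p₁ = 2869, so p₁ = 2869/45.
Back-substitute into (2): p₂ = (255 + 2×2869/45) / 7 = 2459/45.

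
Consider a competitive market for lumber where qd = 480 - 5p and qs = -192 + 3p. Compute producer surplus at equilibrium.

Equilibrium: 480 - 5p = -192 + 3p gives p* = 84, q* = 60.
Supply starts at p = 64 (where qs = 0).
PS = ½(84 − 64)(60) = 600.

Producer surplus = 600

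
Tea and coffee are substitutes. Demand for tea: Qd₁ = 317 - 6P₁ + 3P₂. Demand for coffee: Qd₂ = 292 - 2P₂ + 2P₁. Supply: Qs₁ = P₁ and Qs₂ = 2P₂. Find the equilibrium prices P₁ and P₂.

Market 1: 317 - 6P₁ + 3P₂ = P₁ → 7P₁ - 3P₂ = 317.
Market 2: 4P₂ - 2P₁ = 292.
Eliminating P₂: 4×(1) + 3×(2) gives 22P₁ = 2144, so P₁ = 1072/11.
Back-substitute into (2): P₂ = (292 + 2×1072/11) / 4 = 1339/11.

P₁ = 1072/11, P₂ = 1339/11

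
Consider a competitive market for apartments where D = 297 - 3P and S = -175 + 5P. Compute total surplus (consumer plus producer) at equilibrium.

Equilibrium: 297 - 3P = -175 + 5P gives P* = 59, Q* = 120.
Demand choke price: P = 99; supply starts at P = 35.
CS = ½(99 − 59)(120) = 2400; PS = ½(59 − 35)(120) = 1440.

Total surplus = 3840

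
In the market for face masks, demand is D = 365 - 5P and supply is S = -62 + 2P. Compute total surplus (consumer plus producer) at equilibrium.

Total surplus = 1260

Equilibrium: 365 - 5P = -62 + 2P gives P* = 61, Q* = 60.
Demand choke price: P = 73; supply starts at P = 31.
CS = ½(73 − 61)(60) = 360; PS = ½(61 − 31)(60) = 900.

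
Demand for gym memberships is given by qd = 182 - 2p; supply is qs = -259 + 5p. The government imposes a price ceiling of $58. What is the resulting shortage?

Equilibrium price would be p* = 63, so the ceiling at 58 binds.
At p = 58: qd = 182 − 2(58) = 66, qs = -259 + 5(58) = 31.
Shortage = 66 − 31 = 35.

Shortage = 35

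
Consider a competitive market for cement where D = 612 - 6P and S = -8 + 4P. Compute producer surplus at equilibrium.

Equilibrium: 612 - 6P = -8 + 4P gives P* = 62, Q* = 240.
Supply starts at P = 2 (where S = 0).
PS = ½(62 − 2)(240) = 7200.

Producer surplus = 7200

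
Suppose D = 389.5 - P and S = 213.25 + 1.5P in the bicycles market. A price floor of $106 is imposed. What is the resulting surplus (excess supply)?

Equilibrium price would be P* = 70.5, so the floor at 106 binds.
At P = 106: D = 283.5, S = 372.25.
Surplus = 372.25 − 283.5 = 88.75.

Surplus = 88.75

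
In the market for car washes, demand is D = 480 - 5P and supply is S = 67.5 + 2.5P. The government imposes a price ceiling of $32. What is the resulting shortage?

Shortage = 172.5

Equilibrium price would be P* = 55, so the ceiling at 32 binds.
At P = 32: D = 480 − 5(32) = 320, S = 67.5 + 2.5(32) = 147.5.
Shortage = 320 − 147.5 = 172.5.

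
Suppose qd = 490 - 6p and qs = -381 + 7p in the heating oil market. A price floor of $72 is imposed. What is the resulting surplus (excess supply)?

Surplus = 65

Equilibrium price would be p* = 67, so the floor at 72 binds.
At p = 72: qd = 58, qs = 123.
Surplus = 123 − 58 = 65.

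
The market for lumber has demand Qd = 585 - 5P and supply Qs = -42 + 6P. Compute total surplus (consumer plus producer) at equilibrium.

Equilibrium: 585 - 5P = -42 + 6P gives P* = 57, Q* = 300.
Demand choke price: P = 117; supply starts at P = 7.
CS = ½(117 − 57)(300) = 9000; PS = ½(57 − 7)(300) = 7500.

Total surplus = 16500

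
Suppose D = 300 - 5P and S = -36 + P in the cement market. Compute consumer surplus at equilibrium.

Equilibrium: 300 - 5P = -36 + P gives P* = 56, Q* = 20.
Demand choke price (D = 0): P = 60.
CS = ½(60 − 56)(20) = 40.

Consumer surplus = 40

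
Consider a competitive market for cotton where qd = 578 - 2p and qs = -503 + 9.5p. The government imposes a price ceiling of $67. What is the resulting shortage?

Shortage = 310.5

Equilibrium price would be p* = 94, so the ceiling at 67 binds.
At p = 67: qd = 578 − 2(67) = 444, qs = -503 + 9.5(67) = 133.5.
Shortage = 444 − 133.5 = 310.5.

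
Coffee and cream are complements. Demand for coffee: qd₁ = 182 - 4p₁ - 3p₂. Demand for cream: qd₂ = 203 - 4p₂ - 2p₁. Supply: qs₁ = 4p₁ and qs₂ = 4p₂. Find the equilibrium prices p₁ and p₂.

Market 1: 182 - 4p₁ - 3p₂ = 4p₁ → 8p₁ + 3p₂ = 182.
Market 2: 8p₂ + 2p₁ = 203.
Eliminating p₂: 8×(1) − 3×(2) gives 58p₁ = 847, so p₁ = 847/58.
Back-substitute into (2): p₂ = (203 − 2×847/58) / 8 = 630/29.

p₁ = 847/58, p₂ = 630/29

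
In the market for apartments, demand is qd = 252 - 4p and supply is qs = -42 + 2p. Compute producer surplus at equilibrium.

Equilibrium: 252 - 4p = -42 + 2p gives p* = 49, q* = 56.
Supply starts at p = 21 (where qs = 0).
PS = ½(49 − 21)(56) = 784.

Producer surplus = 784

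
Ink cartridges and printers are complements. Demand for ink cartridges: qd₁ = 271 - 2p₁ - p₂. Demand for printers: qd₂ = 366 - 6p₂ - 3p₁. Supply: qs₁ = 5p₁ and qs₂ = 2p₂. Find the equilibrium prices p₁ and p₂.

p₁ = 34, p₂ = 33

Market 1: 271 - 2p₁ - p₂ = 5p₁ → 7p₁ + p₂ = 271.
Market 2: 8p₂ + 3p₁ = 366.
Eliminating p₂: 8×(1) − 1×(2) gives 53p₁ = 1802, so p₁ = 34.
Back-substitute into (2): p₂ = (366 − 3×34) / 8 = 33.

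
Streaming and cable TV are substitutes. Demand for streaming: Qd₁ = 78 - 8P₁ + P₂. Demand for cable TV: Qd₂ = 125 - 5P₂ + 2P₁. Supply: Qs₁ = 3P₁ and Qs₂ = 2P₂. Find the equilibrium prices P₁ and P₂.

Market 1: 78 - 8P₁ + P₂ = 3P₁ → 11P₁ - P₂ = 78.
Market 2: 7P₂ - 2P₁ = 125.
Eliminating P₂: 7×(1) + 1×(2) gives 75P₁ = 671, so P₁ = 671/75.
Back-substitute into (2): P₂ = (125 + 2×671/75) / 7 = 1531/75.

P₁ = 671/75, P₂ = 1531/75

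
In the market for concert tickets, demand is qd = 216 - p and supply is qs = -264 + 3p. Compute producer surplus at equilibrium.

Equilibrium: 216 - p = -264 + 3p gives p* = 120, q* = 96.
Supply starts at p = 88 (where qs = 0).
PS = ½(120 − 88)(96) = 1536.

Producer surplus = 1536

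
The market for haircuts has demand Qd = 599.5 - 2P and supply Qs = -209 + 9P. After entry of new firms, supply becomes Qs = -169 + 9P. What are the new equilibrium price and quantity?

Original equilibrium: P* = 73.5, Q* = 452.5.
New equilibrium: 599.5 - 2P = -169 + 9P, so 768.5 = 11P and P' = 1537/22; Q' = 599.5 − 2(1537/22) = 10115/22.

P' = 1537/22, Q' = 10115/22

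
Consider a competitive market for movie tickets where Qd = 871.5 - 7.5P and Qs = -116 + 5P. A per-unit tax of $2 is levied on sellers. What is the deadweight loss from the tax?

Pre-tax equilibrium: P* = 79, Q* = 279.
Tax on sellers shifts supply to Qs = -116 + 5(P − 2) = -126 + 5P.
871.5 - 7.5P = -126 + 5P gives buyer price Pb = 79.8; sellers receive Ps = 79.8 − 2 = 77.8.
New quantity: Q = 871.5 − 7.5(79.8) = 273.
DWL = ½ × 2 × (279 − 273) = 6.

Deadweight loss = 6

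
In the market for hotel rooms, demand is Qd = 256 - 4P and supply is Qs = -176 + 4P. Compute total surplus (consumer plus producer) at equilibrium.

Equilibrium: 256 - 4P = -176 + 4P gives P* = 54, Q* = 40.
Demand choke price: P = 64; supply starts at P = 44.
CS = ½(64 − 54)(40) = 200; PS = ½(54 − 44)(40) = 200.

Total surplus = 400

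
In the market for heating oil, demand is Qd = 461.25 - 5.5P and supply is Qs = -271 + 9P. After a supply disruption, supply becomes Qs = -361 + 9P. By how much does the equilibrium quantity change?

Original equilibrium: P* = 50.5, Q* = 183.5.
New equilibrium: 461.25 - 5.5P = -361 + 9P, so 822.25 = 14.5P and P' = 3289/58; Q' = 461.25 − 5.5(3289/58) = 8663/58.
Change in quantity: 8663/58 − 183.5 = -990/29.

ΔQ = -990/29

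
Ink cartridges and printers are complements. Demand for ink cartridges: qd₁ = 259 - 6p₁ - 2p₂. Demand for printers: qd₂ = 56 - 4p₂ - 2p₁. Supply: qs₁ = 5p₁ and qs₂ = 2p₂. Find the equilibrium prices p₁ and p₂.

p₁ = 721/31, p₂ = 49/31

Market 1: 259 - 6p₁ - 2p₂ = 5p₁ → 11p₁ + 2p₂ = 259.
Market 2: 6p₂ + 2p₁ = 56.
Eliminating p₂: 6×(1) − 2×(2) gives 62p₁ = 1442, so p₁ = 721/31.
Back-substitute into (2): p₂ = (56 − 2×721/31) / 6 = 49/31.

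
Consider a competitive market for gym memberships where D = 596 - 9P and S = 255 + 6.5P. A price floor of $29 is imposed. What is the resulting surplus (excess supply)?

Equilibrium price would be P* = 22, so the floor at 29 binds.
At P = 29: D = 335, S = 443.5.
Surplus = 443.5 − 335 = 108.5.

Surplus = 108.5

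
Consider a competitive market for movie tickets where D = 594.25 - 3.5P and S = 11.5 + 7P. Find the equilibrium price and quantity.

P* = 55.5, Q* = 400

Set D = S: 594.25 - 3.5P = 11.5 + 7P.
582.75 = 10.5P, so P* = 55.5.
Q* = 594.25 − 3.5(55.5) = 400.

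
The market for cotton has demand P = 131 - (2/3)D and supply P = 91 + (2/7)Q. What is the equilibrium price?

Set the two price expressions equal: 131 - (2/3)Q = 91 + (2/7)Q.
40 = (20/21)Q, so Q* = 42.
P* = 131 − (2/3)(42) = 103.

P* = 103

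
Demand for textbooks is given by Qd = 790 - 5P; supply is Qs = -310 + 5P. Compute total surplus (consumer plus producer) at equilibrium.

Equilibrium: 790 - 5P = -310 + 5P gives P* = 110, Q* = 240.
Demand choke price: P = 158; supply starts at P = 62.
CS = ½(158 − 110)(240) = 5760; PS = ½(110 − 62)(240) = 5760.

Total surplus = 11520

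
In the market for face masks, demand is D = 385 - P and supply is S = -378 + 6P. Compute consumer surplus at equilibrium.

Equilibrium: 385 - P = -378 + 6P gives P* = 109, Q* = 276.
Demand choke price (D = 0): P = 385.
CS = ½(385 − 109)(276) = 38088.

Consumer surplus = 38088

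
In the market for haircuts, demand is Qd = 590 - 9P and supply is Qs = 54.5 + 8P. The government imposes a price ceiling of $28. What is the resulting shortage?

Shortage = 59.5

Equilibrium price would be P* = 31.5, so the ceiling at 28 binds.
At P = 28: Qd = 590 − 9(28) = 338, Qs = 54.5 + 8(28) = 278.5.
Shortage = 338 − 278.5 = 59.5.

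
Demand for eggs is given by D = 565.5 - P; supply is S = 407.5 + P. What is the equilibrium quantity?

Set D = S: 565.5 - P = 407.5 + P.
158 = 2P, so P* = 79.
Q* = 565.5 − 1(79) = 486.5.

Q* = 486.5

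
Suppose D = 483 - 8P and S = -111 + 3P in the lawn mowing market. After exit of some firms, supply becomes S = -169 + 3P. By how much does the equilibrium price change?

ΔP = 58/11

Original equilibrium: P* = 54, Q* = 51.
New equilibrium: 483 - 8P = -169 + 3P, so 652 = 11P and P' = 652/11; Q' = 483 − 8(652/11) = 97/11.
Change in price: 652/11 − 54 = 58/11.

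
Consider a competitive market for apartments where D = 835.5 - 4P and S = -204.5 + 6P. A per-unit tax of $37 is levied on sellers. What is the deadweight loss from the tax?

Deadweight loss = 1642.8

Pre-tax equilibrium: P* = 104, Q* = 419.5.
Tax on sellers shifts supply to S = -204.5 + 6(P − 37) = -426.5 + 6P.
835.5 - 4P = -426.5 + 6P gives buyer price Pb = 126.2; sellers receive Ps = 126.2 − 37 = 89.2.
New quantity: Q = 835.5 − 4(126.2) = 330.7.
DWL = ½ × 37 × (419.5 − 330.7) = 1642.8.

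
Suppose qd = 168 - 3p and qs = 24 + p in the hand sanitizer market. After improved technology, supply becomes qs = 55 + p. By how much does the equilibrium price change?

Δp = -7.75

Original equilibrium: p* = 36, q* = 60.
New equilibrium: 168 - 3p = 55 + p, so 113 = 4p and p' = 28.25; q' = 168 − 3(28.25) = 83.25.
Change in price: 28.25 − 36 = -7.75.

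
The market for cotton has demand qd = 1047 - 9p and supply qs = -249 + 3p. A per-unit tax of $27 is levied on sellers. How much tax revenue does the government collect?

Tax revenue = 384.75

Pre-tax equilibrium: p* = 108, q* = 75.
Tax on sellers shifts supply to qs = -249 + 3(p − 27) = -330 + 3p.
1047 - 9p = -330 + 3p gives buyer price pb = 114.75; sellers receive ps = 114.75 − 27 = 87.75.
New quantity: q = 1047 − 9(114.75) = 14.25.
Revenue = 27 × 14.25 = 384.75.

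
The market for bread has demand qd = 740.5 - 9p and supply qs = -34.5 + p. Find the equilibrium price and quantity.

p* = 77.5, q* = 43

Set qd = qs: 740.5 - 9p = -34.5 + p.
775 = 10p, so p* = 77.5.
q* = 740.5 − 9(77.5) = 43.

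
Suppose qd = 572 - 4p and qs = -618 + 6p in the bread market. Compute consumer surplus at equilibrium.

Consumer surplus = 1152

Equilibrium: 572 - 4p = -618 + 6p gives p* = 119, q* = 96.
Demand choke price (qd = 0): p = 143.
CS = ½(143 − 119)(96) = 1152.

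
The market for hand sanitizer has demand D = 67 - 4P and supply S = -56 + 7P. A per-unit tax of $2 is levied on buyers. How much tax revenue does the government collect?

Pre-tax equilibrium: P* = 123/11, Q* = 245/11.
Tax on buyers shifts demand to D = 67 − 4(P + 2) = 59 - 4P.
59 - 4P = -56 + 7P gives seller price Ps = 115/11; buyers pay Pb = 115/11 + 2 = 137/11.
New quantity: Q = 67 − 4(137/11) = 189/11.
Revenue = 2 × 189/11 = 378/11.

Tax revenue = 378/11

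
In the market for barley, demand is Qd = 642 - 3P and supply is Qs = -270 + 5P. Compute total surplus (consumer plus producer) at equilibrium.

Equilibrium: 642 - 3P = -270 + 5P gives P* = 114, Q* = 300.
Demand choke price: P = 214; supply starts at P = 54.
CS = ½(214 − 114)(300) = 15000; PS = ½(114 − 54)(300) = 9000.

Total surplus = 24000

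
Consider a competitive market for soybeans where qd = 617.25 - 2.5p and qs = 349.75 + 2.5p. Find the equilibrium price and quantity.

Set qd = qs: 617.25 - 2.5p = 349.75 + 2.5p.
267.5 = 5p, so p* = 53.5.
q* = 617.25 − 2.5(53.5) = 483.5.

p* = 53.5, q* = 483.5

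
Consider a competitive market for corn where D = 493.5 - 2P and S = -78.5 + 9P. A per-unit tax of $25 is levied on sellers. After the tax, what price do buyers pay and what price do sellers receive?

Buyers pay 797/11, sellers receive 522/11

Pre-tax equilibrium: P* = 52, Q* = 389.5.
Tax on sellers shifts supply to S = -78.5 + 9(P − 25) = -303.5 + 9P.
493.5 - 2P = -303.5 + 9P gives buyer price Pb = 797/11; sellers receive Ps = 797/11 − 25 = 522/11.
New quantity: Q = 493.5 − 2(797/11) = 7669/22.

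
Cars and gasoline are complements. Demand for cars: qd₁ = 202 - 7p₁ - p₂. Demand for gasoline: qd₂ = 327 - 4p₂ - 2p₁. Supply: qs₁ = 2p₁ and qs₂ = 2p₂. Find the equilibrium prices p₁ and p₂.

p₁ = 885/52, p₂ = 2539/52

Market 1: 202 - 7p₁ - p₂ = 2p₁ → 9p₁ + p₂ = 202.
Market 2: 6p₂ + 2p₁ = 327.
Eliminating p₂: 6×(1) − 1×(2) gives 52p₁ = 885, so p₁ = 885/52.
Back-substitute into (2): p₂ = (327 − 2×885/52) / 6 = 2539/52.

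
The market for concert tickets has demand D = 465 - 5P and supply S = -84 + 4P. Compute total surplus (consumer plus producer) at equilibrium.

Total surplus = 5760

Equilibrium: 465 - 5P = -84 + 4P gives P* = 61, Q* = 160.
Demand choke price: P = 93; supply starts at P = 21.
CS = ½(93 − 61)(160) = 2560; PS = ½(61 − 21)(160) = 3200.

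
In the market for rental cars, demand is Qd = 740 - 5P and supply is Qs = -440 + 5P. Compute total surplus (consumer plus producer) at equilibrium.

Total surplus = 4500

Equilibrium: 740 - 5P = -440 + 5P gives P* = 118, Q* = 150.
Demand choke price: P = 148; supply starts at P = 88.
CS = ½(148 − 118)(150) = 2250; PS = ½(118 − 88)(150) = 2250.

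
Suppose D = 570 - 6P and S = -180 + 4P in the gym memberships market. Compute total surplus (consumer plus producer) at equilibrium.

Equilibrium: 570 - 6P = -180 + 4P gives P* = 75, Q* = 120.
Demand choke price: P = 95; supply starts at P = 45.
CS = ½(95 − 75)(120) = 1200; PS = ½(75 − 45)(120) = 1800.

Total surplus = 3000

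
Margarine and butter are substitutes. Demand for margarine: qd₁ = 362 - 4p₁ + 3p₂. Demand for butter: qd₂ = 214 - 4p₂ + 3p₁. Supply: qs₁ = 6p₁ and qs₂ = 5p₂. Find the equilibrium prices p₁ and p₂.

Market 1: 362 - 4p₁ + 3p₂ = 6p₁ → 10p₁ - 3p₂ = 362.
Market 2: 9p₂ - 3p₁ = 214.
Eliminating p₂: 9×(1) + 3×(2) gives 81p₁ = 3900, so p₁ = 1300/27.
Back-substitute into (2): p₂ = (214 + 3×1300/27) / 9 = 3226/81.

p₁ = 1300/27, p₂ = 3226/81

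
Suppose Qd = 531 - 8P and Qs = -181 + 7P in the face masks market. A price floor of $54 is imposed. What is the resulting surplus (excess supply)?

Surplus = 98

Equilibrium price would be P* = 712/15, so the floor at 54 binds.
At P = 54: Qd = 99, Qs = 197.
Surplus = 197 − 99 = 98.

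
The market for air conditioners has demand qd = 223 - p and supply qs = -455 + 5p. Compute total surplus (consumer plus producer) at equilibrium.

Equilibrium: 223 - p = -455 + 5p gives p* = 113, q* = 110.
Demand choke price: p = 223; supply starts at p = 91.
CS = ½(223 − 113)(110) = 6050; PS = ½(113 − 91)(110) = 1210.

Total surplus = 7260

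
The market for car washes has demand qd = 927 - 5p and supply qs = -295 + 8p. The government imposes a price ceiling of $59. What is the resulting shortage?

Equilibrium price would be p* = 94, so the ceiling at 59 binds.
At p = 59: qd = 927 − 5(59) = 632, qs = -295 + 8(59) = 177.
Shortage = 632 − 177 = 455.

Shortage = 455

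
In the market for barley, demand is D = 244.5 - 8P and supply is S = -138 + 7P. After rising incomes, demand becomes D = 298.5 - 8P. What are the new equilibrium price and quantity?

P' = 29.1, Q' = 65.7

Original equilibrium: P* = 25.5, Q* = 40.5.
New equilibrium: 298.5 - 8P = -138 + 7P, so 436.5 = 15P and P' = 29.1; Q' = 298.5 − 8(29.1) = 65.7.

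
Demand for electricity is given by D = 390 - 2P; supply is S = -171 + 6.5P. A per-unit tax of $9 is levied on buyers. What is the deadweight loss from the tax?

Pre-tax equilibrium: P* = 66, Q* = 258.
Tax on buyers shifts demand to D = 390 − 2(P + 9) = 372 - 2P.
372 - 2P = -171 + 6.5P gives seller price Ps = 1086/17; buyers pay Pb = 1086/17 + 9 = 1239/17.
New quantity: Q = 390 − 2(1239/17) = 4152/17.
DWL = ½ × 9 × (258 − 4152/17) = 1053/17.

Deadweight loss = 1053/17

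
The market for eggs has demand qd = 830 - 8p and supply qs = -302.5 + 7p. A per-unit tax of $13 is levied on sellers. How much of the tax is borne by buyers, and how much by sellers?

Pre-tax equilibrium: p* = 75.5, q* = 226.
Tax on sellers shifts supply to qs = -302.5 + 7(p − 13) = -393.5 + 7p.
830 - 8p = -393.5 + 7p gives buyer price pb = 2447/30; sellers receive ps = 2447/30 − 13 = 2057/30.
New quantity: q = 830 − 8(2447/30) = 2662/15.
Buyer burden = 2447/30 − 75.5 = 91/15; seller burden = 75.5 − 2057/30 = 104/15.

Buyers bear 91/15, sellers bear 104/15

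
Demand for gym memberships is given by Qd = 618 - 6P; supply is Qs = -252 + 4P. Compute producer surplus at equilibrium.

Producer surplus = 1152

Equilibrium: 618 - 6P = -252 + 4P gives P* = 87, Q* = 96.
Supply starts at P = 63 (where Qs = 0).
PS = ½(87 − 63)(96) = 1152.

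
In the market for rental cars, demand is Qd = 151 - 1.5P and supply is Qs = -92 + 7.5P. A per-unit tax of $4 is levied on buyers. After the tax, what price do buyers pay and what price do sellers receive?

Buyers pay 91/3, sellers receive 79/3

Pre-tax equilibrium: P* = 27, Q* = 110.5.
Tax on buyers shifts demand to Qd = 151 − 1.5(P + 4) = 145 - 1.5P.
145 - 1.5P = -92 + 7.5P gives seller price Ps = 79/3; buyers pay Pb = 79/3 + 4 = 91/3.
New quantity: Q = 151 − 1.5(91/3) = 105.5.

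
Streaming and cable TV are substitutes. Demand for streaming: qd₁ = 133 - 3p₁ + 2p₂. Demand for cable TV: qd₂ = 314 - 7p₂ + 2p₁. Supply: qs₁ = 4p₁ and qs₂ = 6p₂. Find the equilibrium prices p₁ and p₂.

p₁ = 2357/87, p₂ = 2464/87

Market 1: 133 - 3p₁ + 2p₂ = 4p₁ → 7p₁ - 2p₂ = 133.
Market 2: 13p₂ - 2p₁ = 314.
Eliminating p₂: 13×(1) + 2×(2) gives 87p₁ = 2357, so p₁ = 2357/87.
Back-substitute into (2): p₂ = (314 + 2×2357/87) / 13 = 2464/87.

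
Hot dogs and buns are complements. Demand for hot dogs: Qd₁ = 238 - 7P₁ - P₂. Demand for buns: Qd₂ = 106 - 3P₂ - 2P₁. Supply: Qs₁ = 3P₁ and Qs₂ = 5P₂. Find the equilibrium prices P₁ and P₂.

Market 1: 238 - 7P₁ - P₂ = 3P₁ → 10P₁ + P₂ = 238.
Market 2: 8P₂ + 2P₁ = 106.
Eliminating P₂: 8×(1) − 1×(2) gives 78P₁ = 1798, so P₁ = 899/39.
Back-substitute into (2): P₂ = (106 − 2×899/39) / 8 = 292/39.

P₁ = 899/39, P₂ = 292/39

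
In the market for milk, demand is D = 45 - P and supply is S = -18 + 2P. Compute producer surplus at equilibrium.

Equilibrium: 45 - P = -18 + 2P gives P* = 21, Q* = 24.
Supply starts at P = 9 (where S = 0).
PS = ½(21 − 9)(24) = 144.

Producer surplus = 144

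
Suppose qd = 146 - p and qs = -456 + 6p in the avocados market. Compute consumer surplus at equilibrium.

Consumer surplus = 1800

Equilibrium: 146 - p = -456 + 6p gives p* = 86, q* = 60.
Demand choke price (qd = 0): p = 146.
CS = ½(146 − 86)(60) = 1800.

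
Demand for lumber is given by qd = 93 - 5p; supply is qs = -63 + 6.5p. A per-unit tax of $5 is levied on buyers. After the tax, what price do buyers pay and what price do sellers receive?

Buyers pay 377/23, sellers receive 262/23

Pre-tax equilibrium: p* = 312/23, q* = 579/23.
Tax on buyers shifts demand to qd = 93 − 5(p + 5) = 68 - 5p.
68 - 5p = -63 + 6.5p gives seller price ps = 262/23; buyers pay pb = 262/23 + 5 = 377/23.
New quantity: q = 93 − 5(377/23) = 254/23.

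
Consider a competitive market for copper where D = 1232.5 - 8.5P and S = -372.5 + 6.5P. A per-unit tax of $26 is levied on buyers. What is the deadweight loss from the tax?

Pre-tax equilibrium: P* = 107, Q* = 323.
Tax on buyers shifts demand to D = 1232.5 − 8.5(P + 26) = 1011.5 - 8.5P.
1011.5 - 8.5P = -372.5 + 6.5P gives seller price Ps = 1384/15; buyers pay Pb = 1384/15 + 26 = 1774/15.
New quantity: Q = 1232.5 − 8.5(1774/15) = 6817/30.
DWL = ½ × 26 × (323 − 6817/30) = 37349/30.

Deadweight loss = 37349/30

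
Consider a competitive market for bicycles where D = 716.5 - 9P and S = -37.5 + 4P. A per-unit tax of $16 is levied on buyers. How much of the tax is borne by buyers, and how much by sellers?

Buyers bear 64/13, sellers bear 144/13

Pre-tax equilibrium: P* = 58, Q* = 194.5.
Tax on buyers shifts demand to D = 716.5 − 9(P + 16) = 572.5 - 9P.
572.5 - 9P = -37.5 + 4P gives seller price Ps = 610/13; buyers pay Pb = 610/13 + 16 = 818/13.
New quantity: Q = 716.5 − 9(818/13) = 3905/26.
Buyer burden = 818/13 − 58 = 64/13; seller burden = 58 − 610/13 = 144/13.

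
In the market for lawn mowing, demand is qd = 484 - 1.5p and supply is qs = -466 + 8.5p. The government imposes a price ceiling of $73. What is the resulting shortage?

Shortage = 220

Equilibrium price would be p* = 95, so the ceiling at 73 binds.
At p = 73: qd = 484 − 1.5(73) = 374.5, qs = -466 + 8.5(73) = 154.5.
Shortage = 374.5 − 154.5 = 220.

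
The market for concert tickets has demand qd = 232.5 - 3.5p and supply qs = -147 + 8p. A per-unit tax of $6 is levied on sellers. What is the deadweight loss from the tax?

Pre-tax equilibrium: p* = 33, q* = 117.
Tax on sellers shifts supply to qs = -147 + 8(p − 6) = -195 + 8p.
232.5 - 3.5p = -195 + 8p gives buyer price pb = 855/23; sellers receive ps = 855/23 − 6 = 717/23.
New quantity: q = 232.5 − 3.5(855/23) = 2355/23.
DWL = ½ × 6 × (117 − 2355/23) = 1008/23.

Deadweight loss = 1008/23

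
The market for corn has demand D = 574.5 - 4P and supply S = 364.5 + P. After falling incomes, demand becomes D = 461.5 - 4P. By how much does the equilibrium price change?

Original equilibrium: P* = 42, Q* = 406.5.
New equilibrium: 461.5 - 4P = 364.5 + P, so 97 = 5P and P' = 19.4; Q' = 461.5 − 4(19.4) = 383.9.
Change in price: 19.4 − 42 = -22.6.

ΔP = -22.6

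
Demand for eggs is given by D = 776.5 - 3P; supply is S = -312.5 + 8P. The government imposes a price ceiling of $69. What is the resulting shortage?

Equilibrium price would be P* = 99, so the ceiling at 69 binds.
At P = 69: D = 776.5 − 3(69) = 569.5, S = -312.5 + 8(69) = 239.5.
Shortage = 569.5 − 239.5 = 330.

Shortage = 330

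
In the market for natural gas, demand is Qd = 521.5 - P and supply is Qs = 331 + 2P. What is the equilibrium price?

Set Qd = Qs: 521.5 - P = 331 + 2P.
190.5 = 3P, so P* = 63.5.
Q* = 521.5 − 1(63.5) = 458.

P* = 63.5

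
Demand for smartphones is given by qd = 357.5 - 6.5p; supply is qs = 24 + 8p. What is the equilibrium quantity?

Set qd = qs: 357.5 - 6.5p = 24 + 8p.
333.5 = 14.5p, so p* = 23.
q* = 357.5 − 6.5(23) = 208.

q* = 208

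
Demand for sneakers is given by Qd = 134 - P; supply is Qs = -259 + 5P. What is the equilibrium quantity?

Q* = 68.5

Set Qd = Qs: 134 - P = -259 + 5P.
393 = 6P, so P* = 65.5.
Q* = 134 − 1(65.5) = 68.5.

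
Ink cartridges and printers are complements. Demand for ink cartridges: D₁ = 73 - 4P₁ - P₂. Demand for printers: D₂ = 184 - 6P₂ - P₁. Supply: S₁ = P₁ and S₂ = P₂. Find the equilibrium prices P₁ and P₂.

P₁ = 327/34, P₂ = 847/34

Market 1: 73 - 4P₁ - P₂ = P₁ → 5P₁ + P₂ = 73.
Market 2: 7P₂ + P₁ = 184.
Eliminating P₂: 7×(1) − 1×(2) gives 34P₁ = 327, so P₁ = 327/34.
Back-substitute into (2): P₂ = (184 − 1×327/34) / 7 = 847/34.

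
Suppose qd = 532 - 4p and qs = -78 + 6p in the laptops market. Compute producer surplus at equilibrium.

Equilibrium: 532 - 4p = -78 + 6p gives p* = 61, q* = 288.
Supply starts at p = 13 (where qs = 0).
PS = ½(61 − 13)(288) = 6912.

Producer surplus = 6912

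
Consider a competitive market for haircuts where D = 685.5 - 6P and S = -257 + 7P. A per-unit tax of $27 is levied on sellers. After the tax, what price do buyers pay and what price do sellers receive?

Pre-tax equilibrium: P* = 72.5, Q* = 250.5.
Tax on sellers shifts supply to S = -257 + 7(P − 27) = -446 + 7P.
685.5 - 6P = -446 + 7P gives buyer price Pb = 2263/26; sellers receive Ps = 2263/26 − 27 = 1561/26.
New quantity: Q = 685.5 − 6(2263/26) = 4245/26.

Buyers pay 2263/26, sellers receive 1561/26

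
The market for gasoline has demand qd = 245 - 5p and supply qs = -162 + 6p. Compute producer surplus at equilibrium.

Producer surplus = 300

Equilibrium: 245 - 5p = -162 + 6p gives p* = 37, q* = 60.
Supply starts at p = 27 (where qs = 0).
PS = ½(37 − 27)(60) = 300.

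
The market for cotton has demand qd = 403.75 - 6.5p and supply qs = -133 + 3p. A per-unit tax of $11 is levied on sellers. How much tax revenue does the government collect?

Tax revenue = 5819/38

Pre-tax equilibrium: p* = 56.5, q* = 36.5.
Tax on sellers shifts supply to qs = -133 + 3(p − 11) = -166 + 3p.
403.75 - 6.5p = -166 + 3p gives buyer price pb = 2279/38; sellers receive ps = 2279/38 − 11 = 1861/38.
New quantity: q = 403.75 − 6.5(2279/38) = 529/38.
Revenue = 11 × 529/38 = 5819/38.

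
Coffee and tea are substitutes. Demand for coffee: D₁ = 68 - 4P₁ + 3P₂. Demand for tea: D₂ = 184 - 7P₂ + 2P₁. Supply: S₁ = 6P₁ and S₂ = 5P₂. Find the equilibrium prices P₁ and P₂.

P₁ = 12, P₂ = 52/3

Market 1: 68 - 4P₁ + 3P₂ = 6P₁ → 10P₁ - 3P₂ = 68.
Market 2: 12P₂ - 2P₁ = 184.
Eliminating P₂: 12×(1) + 3×(2) gives 114P₁ = 1368, so P₁ = 12.
Back-substitute into (2): P₂ = (184 + 2×12) / 12 = 52/3.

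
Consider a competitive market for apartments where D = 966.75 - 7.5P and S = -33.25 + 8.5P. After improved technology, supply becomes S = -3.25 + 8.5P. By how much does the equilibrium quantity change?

Original equilibrium: P* = 62.5, Q* = 498.
New equilibrium: 966.75 - 7.5P = -3.25 + 8.5P, so 970 = 16P and P' = 60.625; Q' = 966.75 − 7.5(60.625) = 512.0625.
Change in quantity: 512.0625 − 498 = 14.0625.

ΔQ = 14.0625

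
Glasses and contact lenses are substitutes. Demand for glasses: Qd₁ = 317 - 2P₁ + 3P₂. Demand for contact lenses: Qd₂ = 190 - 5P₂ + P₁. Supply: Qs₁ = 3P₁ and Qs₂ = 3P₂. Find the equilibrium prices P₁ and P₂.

P₁ = 3106/37, P₂ = 1267/37

Market 1: 317 - 2P₁ + 3P₂ = 3P₁ → 5P₁ - 3P₂ = 317.
Market 2: 8P₂ - P₁ = 190.
Eliminating P₂: 8×(1) + 3×(2) gives 37P₁ = 3106, so P₁ = 3106/37.
Back-substitute into (2): P₂ = (190 + 1×3106/37) / 8 = 1267/37.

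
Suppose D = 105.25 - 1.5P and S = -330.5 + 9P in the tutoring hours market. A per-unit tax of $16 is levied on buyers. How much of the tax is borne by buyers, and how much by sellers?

Buyers bear 96/7, sellers bear 16/7

Pre-tax equilibrium: P* = 41.5, Q* = 43.
Tax on buyers shifts demand to D = 105.25 − 1.5(P + 16) = 81.25 - 1.5P.
81.25 - 1.5P = -330.5 + 9P gives seller price Ps = 549/14; buyers pay Pb = 549/14 + 16 = 773/14.
New quantity: Q = 105.25 − 1.5(773/14) = 157/7.
Buyer burden = 773/14 − 41.5 = 96/7; seller burden = 41.5 − 549/14 = 16/7.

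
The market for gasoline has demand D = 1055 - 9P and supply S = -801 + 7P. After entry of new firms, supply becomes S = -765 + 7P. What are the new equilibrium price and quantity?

Original equilibrium: P* = 116, Q* = 11.
New equilibrium: 1055 - 9P = -765 + 7P, so 1820 = 16P and P' = 113.75; Q' = 1055 − 9(113.75) = 31.25.

P' = 113.75, Q' = 31.25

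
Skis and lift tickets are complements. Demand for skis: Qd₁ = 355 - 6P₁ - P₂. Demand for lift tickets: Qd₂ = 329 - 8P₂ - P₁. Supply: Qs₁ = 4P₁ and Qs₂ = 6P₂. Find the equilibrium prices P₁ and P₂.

P₁ = 4641/139, P₂ = 2935/139

Market 1: 355 - 6P₁ - P₂ = 4P₁ → 10P₁ + P₂ = 355.
Market 2: 14P₂ + P₁ = 329.
Eliminating P₂: 14×(1) − 1×(2) gives 139P₁ = 4641, so P₁ = 4641/139.
Back-substitute into (2): P₂ = (329 − 1×4641/139) / 14 = 2935/139.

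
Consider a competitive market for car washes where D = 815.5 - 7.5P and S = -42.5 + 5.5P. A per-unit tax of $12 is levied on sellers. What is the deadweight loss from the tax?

Pre-tax equilibrium: P* = 66, Q* = 320.5.
Tax on sellers shifts supply to S = -42.5 + 5.5(P − 12) = -108.5 + 5.5P.
815.5 - 7.5P = -108.5 + 5.5P gives buyer price Pb = 924/13; sellers receive Ps = 924/13 − 12 = 768/13.
New quantity: Q = 815.5 − 7.5(924/13) = 7343/26.
DWL = ½ × 12 × (320.5 − 7343/26) = 2970/13.

Deadweight loss = 2970/13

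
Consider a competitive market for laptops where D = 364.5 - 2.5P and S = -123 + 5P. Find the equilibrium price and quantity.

Set D = S: 364.5 - 2.5P = -123 + 5P.
487.5 = 7.5P, so P* = 65.
Q* = 364.5 − 2.5(65) = 202.

P* = 65, Q* = 202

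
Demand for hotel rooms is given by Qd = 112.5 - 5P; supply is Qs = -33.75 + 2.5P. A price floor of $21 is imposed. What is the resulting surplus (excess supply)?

Surplus = 11.25

Equilibrium price would be P* = 19.5, so the floor at 21 binds.
At P = 21: Qd = 7.5, Qs = 18.75.
Surplus = 18.75 − 7.5 = 11.25.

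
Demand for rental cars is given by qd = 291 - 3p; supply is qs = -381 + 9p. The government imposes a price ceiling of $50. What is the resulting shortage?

Equilibrium price would be p* = 56, so the ceiling at 50 binds.
At p = 50: qd = 291 − 3(50) = 141, qs = -381 + 9(50) = 69.
Shortage = 141 − 69 = 72.

Shortage = 72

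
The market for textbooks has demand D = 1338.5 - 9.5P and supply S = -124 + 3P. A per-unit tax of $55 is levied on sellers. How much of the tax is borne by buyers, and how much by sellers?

Pre-tax equilibrium: P* = 117, Q* = 227.
Tax on sellers shifts supply to S = -124 + 3(P − 55) = -289 + 3P.
1338.5 - 9.5P = -289 + 3P gives buyer price Pb = 130.2; sellers receive Ps = 130.2 − 55 = 75.2.
New quantity: Q = 1338.5 − 9.5(130.2) = 101.6.
Buyer burden = 130.2 − 117 = 13.2; seller burden = 117 − 75.2 = 41.8.

Buyers bear $13.2, sellers bear $41.8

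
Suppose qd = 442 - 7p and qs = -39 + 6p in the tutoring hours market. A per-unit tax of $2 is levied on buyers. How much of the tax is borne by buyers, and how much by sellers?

Buyers bear 12/13, sellers bear 14/13

Pre-tax equilibrium: p* = 37, q* = 183.
Tax on buyers shifts demand to qd = 442 − 7(p + 2) = 428 - 7p.
428 - 7p = -39 + 6p gives seller price ps = 467/13; buyers pay pb = 467/13 + 2 = 493/13.
New quantity: q = 442 − 7(493/13) = 2295/13.
Buyer burden = 493/13 − 37 = 12/13; seller burden = 37 − 467/13 = 14/13.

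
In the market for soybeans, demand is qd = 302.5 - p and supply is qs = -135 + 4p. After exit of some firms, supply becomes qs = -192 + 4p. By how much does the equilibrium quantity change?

Δq = -11.4

Original equilibrium: p* = 87.5, q* = 215.
New equilibrium: 302.5 - p = -192 + 4p, so 494.5 = 5p and p' = 98.9; q' = 302.5 − 1(98.9) = 203.6.
Change in quantity: 203.6 − 215 = -11.4.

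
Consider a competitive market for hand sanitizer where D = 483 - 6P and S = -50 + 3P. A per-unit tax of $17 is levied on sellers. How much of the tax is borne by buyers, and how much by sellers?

Pre-tax equilibrium: P* = 533/9, Q* = 383/3.
Tax on sellers shifts supply to S = -50 + 3(P − 17) = -101 + 3P.
483 - 6P = -101 + 3P gives buyer price Pb = 584/9; sellers receive Ps = 584/9 − 17 = 431/9.
New quantity: Q = 483 − 6(584/9) = 281/3.
Buyer burden = 584/9 − 533/9 = 17/3; seller burden = 533/9 − 431/9 = 34/3.

Buyers bear 17/3, sellers bear 34/3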